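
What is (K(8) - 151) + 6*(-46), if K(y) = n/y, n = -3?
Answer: -3419/8 ≈ -427.38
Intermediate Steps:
K(y) = -3/y
(K(8) - 151) + 6*(-46) = (-3/8 - 151) + 6*(-46) = (-3*⅛ - 151) - 276 = (-3/8 - 151) - 276 = -1211/8 - 276 = -3419/8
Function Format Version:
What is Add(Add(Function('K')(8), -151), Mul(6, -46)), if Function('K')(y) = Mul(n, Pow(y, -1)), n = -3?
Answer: Rational(-3419, 8) ≈ -427.38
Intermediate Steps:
Function('K')(y) = Mul(-3, Pow(y, -1))
Add(Add(Function('K')(8), -151), Mul(6, -46)) = Add(Add(Mul(-3, Pow(8, -1)), -151), Mul(6, -46)) = Add(Add(Mul(-3, Rational(1, 8)), -151), -276) = Add(Add(Rational(-3, 8), -151), -276) = Add(Rational(-1211, 8), -276) = Rational(-3419, 8)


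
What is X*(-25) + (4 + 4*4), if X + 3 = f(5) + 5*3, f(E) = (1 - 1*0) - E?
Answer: -180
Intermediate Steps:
f(E) = 1 - E (f(E) = (1 + 0) - E = 1 - E)
X = 8 (X = -3 + ((1 - 1*5) + 5*3) = -3 + ((1 - 5) + 15) = -3 + (-4 + 15) = -3 + 11 = 8)
X*(-25) + (4 + 4*4) = 8*(-25) + (4 + 4*4) = -200 + (4 + 16) = -200 + 20 = -180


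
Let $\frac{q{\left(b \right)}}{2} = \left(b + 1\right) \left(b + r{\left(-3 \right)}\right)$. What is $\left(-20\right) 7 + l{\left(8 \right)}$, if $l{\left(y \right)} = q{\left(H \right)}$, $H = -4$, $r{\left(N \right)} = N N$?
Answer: $-170$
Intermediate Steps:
$r{\left(N \right)} = N^{2}$
$q{\left(b \right)} = 2 \left(1 + b\right) \left(9 + b\right)$ ($q{\left(b \right)} = 2 \left(b + 1\right) \left(b + \left(-3\right)^{2}\right) = 2 \left(1 + b\right) \left(b + 9\right) = 2 \left(1 + b\right) \left(9 + b\right)$)
$l{\left(y \right)} = -30$ ($l{\left(y \right)} = 18 + 2 \left(-4\right)^{2} + 20 \left(-4\right) = 18 + 2 \cdot 16 - 80 = 18 + 32 - 80 = -30$)
$\left(-20\right) 7 + l{\left(8 \right)} = \left(-20\right) 7 - 30 = -140 - 30 = -170$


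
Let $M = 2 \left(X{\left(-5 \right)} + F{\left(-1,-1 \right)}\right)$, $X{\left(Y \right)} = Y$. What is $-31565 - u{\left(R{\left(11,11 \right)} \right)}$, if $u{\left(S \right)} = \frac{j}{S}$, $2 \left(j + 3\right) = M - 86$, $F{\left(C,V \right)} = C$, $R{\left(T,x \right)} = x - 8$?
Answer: $- \frac{94643}{3} \approx -31548.0$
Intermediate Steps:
$R{\left(T,x \right)} = -8 + x$ ($R{\left(T,x \right)} = x - 8 = -8 + x$)
$M = -12$ ($M = 2 \left(-5 - 1\right) = 2 \left(-6\right) = -12$)
$j = -52$ ($j = -3 + \frac{-12 - 86}{2} = -3 + \frac{1}{2} \left(-98\right) = -3 - 49 = -52$)
$u{\left(S \right)} = - \frac{52}{S}$
$-31565 - u{\left(R{\left(11,11 \right)} \right)} = -31565 - - \frac{52}{-8 + 11} = -31565 - - \frac{52}{3} = -31565 + \frac{52}{3} = - \frac{94643}{3}$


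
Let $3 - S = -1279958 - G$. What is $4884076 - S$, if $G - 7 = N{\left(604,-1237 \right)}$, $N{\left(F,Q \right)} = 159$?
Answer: $3603949$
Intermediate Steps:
$G = 166$ ($G = 7 + 159 = 166$)
$S = 1280127$ ($S = 3 - \left(-1279958 - 166\right) = 3 - -1280124 = 3 + 1280124 = 1280127$)
$4884076 - S = 4884076 - 1280127 = 3603949$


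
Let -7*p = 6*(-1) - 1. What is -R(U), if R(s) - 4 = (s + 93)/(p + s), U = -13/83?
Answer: -3993/35 ≈ -114.09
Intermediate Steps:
p = 1 (p = -(6*(-1) - 1)/7 = -(-6 - 1)/7 = -1/7*(-7) = 1)
U = -13/83 (U = -13*1/83 = -13/83 ≈ -0.15663)
R(s) = 4 + (93 + s)/(1 + s) (R(s) = 4 + (s + 93)/(1 + s) = 4 + (93 + s)/(1 + s))
-R(U) = -(97 + 5*(-13/83))/(1 - 13/83) = -(97 - 65/83)/70/83 = -83*7986/(70*83) = -1*3993/35 = -3993/35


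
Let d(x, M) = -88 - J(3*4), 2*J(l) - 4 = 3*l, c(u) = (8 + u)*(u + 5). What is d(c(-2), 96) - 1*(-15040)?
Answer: 14932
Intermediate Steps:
c(u) = (5 + u)*(8 + u) (c(u) = (8 + u)*(5 + u) = (5 + u)*(8 + u))
J(l) = 2 + 3*l/2 (J(l) = 2 + (3*l)/2 = 2 + 3*l/2)
d(x, M) = -108 (d(x, M) = -88 - (2 + 3*(3*4)/2) = -88 - (2 + (3/2)*12) = -88 - (2 + 18) = -88 - 1*20 = -88 - 20 = -108)
d(c(-2), 96) - 1*(-15040) = -108 - 1*(-15040) = -108 + 15040 = 14932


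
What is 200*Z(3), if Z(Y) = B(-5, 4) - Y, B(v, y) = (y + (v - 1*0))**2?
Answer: -400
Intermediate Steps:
B(v, y) = (v + y)**2 (B(v, y) = (y + (v + 0))**2 = (y + v)**2 = (v + y)**2)
Z(Y) = 1 - Y (Z(Y) = (-5 + 4)**2 - Y = (-1)**2 - Y = 1 - Y)
200*Z(3) = 200*(1 - 1*3) = 200*(1 - 3) = 200*(-2) = -400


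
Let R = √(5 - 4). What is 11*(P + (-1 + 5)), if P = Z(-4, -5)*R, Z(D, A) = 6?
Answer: 110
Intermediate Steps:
R = 1 (R = √1 = 1)
P = 6 (P = 6*1 = 6)
11*(P + (-1 + 5)) = 11*(6 + (-1 + 5)) = 11*(6 + 4) = 11*10 = 110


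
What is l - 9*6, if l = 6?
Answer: -48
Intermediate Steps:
l - 9*6 = 6 - 9*6 = 6 - 54 = -48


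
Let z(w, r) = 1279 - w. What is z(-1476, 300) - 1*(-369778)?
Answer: 372533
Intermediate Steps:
z(-1476, 300) - 1*(-369778) = (1279 - 1*(-1476)) - 1*(-369778) = (1279 + 1476) + 369778 = 2755 + 369778 = 372533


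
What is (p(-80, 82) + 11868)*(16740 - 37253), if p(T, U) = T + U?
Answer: -243489310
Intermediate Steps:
(p(-80, 82) + 11868)*(16740 - 37253) = ((-80 + 82) + 11868)*(16740 - 37253) = (2 + 11868)*(-20513) = 11870*(-20513) = -243489310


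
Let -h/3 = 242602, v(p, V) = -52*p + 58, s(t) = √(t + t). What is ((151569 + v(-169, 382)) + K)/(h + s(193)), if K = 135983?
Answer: -107860121394/264850786625 - 148199*√386/264850786625 ≈ -0.40726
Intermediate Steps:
s(t) = √2*√t (s(t) = √(2*t) = √2*√t)
v(p, V) = 58 - 52*p
h = -727806 (h = -3*242602 = -727806)
((151569 + v(-169, 382)) + K)/(h + s(193)) = ((151569 + (58 - 52*(-169))) + 135983)/(-727806 + √2*√193) = ((151569 + (58 + 8788)) + 135983)/(-727806 + √386) = ((151569 + 8846) + 135983)/(-727806 + √386) = (160415 + 135983)/(-727806 + √386) = 296398/(-727806 + √386)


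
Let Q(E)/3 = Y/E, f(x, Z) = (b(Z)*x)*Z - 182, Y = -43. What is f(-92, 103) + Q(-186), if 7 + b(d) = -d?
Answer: 64615079/62 ≈ 1.0422e+6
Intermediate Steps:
b(d) = -7 - d
f(x, Z) = -182 + Z*x*(-7 - Z) (f(x, Z) = ((-7 - Z)*x)*Z - 182 = (x*(-7 - Z))*Z - 182 = Z*x*(-7 - Z) - 182 = -182 + Z*x*(-7 - Z))
Q(E) = -129/E (Q(E) = 3*(-43/E) = -129/E)
f(-92, 103) + Q(-186) = (-182 - 1*103*(-92)*(7 + 103)) - 129/(-186) = (-182 - 1*103*(-92)*110) - 129*(-1/186) = (-182 + 1042360) + 43/62 = 1042178 + 43/62 = 64615079/62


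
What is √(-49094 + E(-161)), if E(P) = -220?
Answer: I*√49314 ≈ 222.07*I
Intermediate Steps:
√(-49094 + E(-161)) = √(-49094 - 220) = √(-49314) = I*√49314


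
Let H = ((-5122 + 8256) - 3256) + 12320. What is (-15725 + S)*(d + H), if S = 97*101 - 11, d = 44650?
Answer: -337620272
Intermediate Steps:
S = 9786 (S = 9797 - 11 = 9786)
H = 12198 (H = (3134 - 3256) + 12320 = -122 + 12320 = 12198)
(-15725 + S)*(d + H) = (-15725 + 9786)*(44650 + 12198) = -5939*56848 = -337620272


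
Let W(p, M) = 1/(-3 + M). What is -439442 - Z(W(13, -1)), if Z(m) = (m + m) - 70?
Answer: -878743/2 ≈ -4.3937e+5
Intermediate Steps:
Z(m) = -70 + 2*m (Z(m) = 2*m - 70 = -70 + 2*m)
-439442 - Z(W(13, -1)) = -439442 - (-70 + 2/(-3 - 1)) = -439442 - (-70 + 2/(-4)) = -439442 - (-70 + 2*(-¼)) = -439442 - (-70 - ½) = -439442 - 1*(-141/2) = -439442 + 141/2 = -878743/2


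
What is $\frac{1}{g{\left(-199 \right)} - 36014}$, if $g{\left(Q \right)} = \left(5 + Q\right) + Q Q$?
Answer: $\frac{1}{3393} \approx 0.00029472$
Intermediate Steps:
$g{\left(Q \right)} = 5 + Q + Q^{2}$ ($g{\left(Q \right)} = \left(5 + Q\right) + Q^{2} = 5 + Q + Q^{2}$)
$\frac{1}{g{\left(-199 \right)} - 36014} = \frac{1}{\left(5 - 199 + \left(-199\right)^{2}\right) - 36014} = \frac{1}{\left(5 - 199 + 39601\right) - 36014} = \frac{1}{39407 - 36014} = \frac{1}{3393}$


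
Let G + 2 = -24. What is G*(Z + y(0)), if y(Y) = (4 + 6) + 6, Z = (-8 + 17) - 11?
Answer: -364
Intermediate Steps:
G = -26 (G = -2 - 24 = -26)
Z = -2 (Z = 9 - 11 = -2)
y(Y) = 16 (y(Y) = 10 + 6 = 16)
G*(Z + y(0)) = -26*(-2 + 16) = -26*14 = -364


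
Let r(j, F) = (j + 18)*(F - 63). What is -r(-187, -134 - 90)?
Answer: -48503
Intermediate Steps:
r(j, F) = (-63 + F)*(18 + j) (r(j, F) = (18 + j)*(-63 + F) = (-63 + F)*(18 + j))
-r(-187, -134 - 90) = -(-1134 - 63*(-187) + 18*(-134 - 90) + (-134 - 90)*(-187)) = -(-1134 + 11781 + 18*(-224) - 224*(-187)) = -(-1134 + 11781 - 4032 + 41888) = -1*48503 = -48503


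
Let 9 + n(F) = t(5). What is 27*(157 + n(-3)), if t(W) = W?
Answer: 4131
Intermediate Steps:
n(F) = -4 (n(F) = -9 + 5 = -4)
27*(157 + n(-3)) = 27*(157 - 4) = 27*153 = 4131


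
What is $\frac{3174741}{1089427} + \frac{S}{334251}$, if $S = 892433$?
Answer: $\frac{2033400959882}{364142064177} \approx 5.5841$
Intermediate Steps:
$\frac{3174741}{1089427} + \frac{S}{334251} = \frac{3174741}{1089427} + \frac{892433}{334251} = \frac{2033400959882}{364142064177}$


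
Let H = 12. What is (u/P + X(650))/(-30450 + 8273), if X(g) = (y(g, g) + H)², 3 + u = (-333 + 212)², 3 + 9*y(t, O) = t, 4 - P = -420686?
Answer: -39967500488/125950168755 ≈ -0.31733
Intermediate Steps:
P = 420690 (P = 4 - 1*(-420686) = 4 + 420686 = 420690)
y(t, O) = -⅓ + t/9
u = 14638 (u = -3 + (-333 + 212)² = -3 + (-121)² = -3 + 14641 = 14638)
X(g) = (35/3 + g/9)² (X(g) = ((-⅓ + g/9) + 12)² = (35/3 + g/9)²)
(u/P + X(650))/(-30450 + 8273) = (14638/420690 + (105 + 650)²/81)/(-30450 + 8273) = (14638*(1/420690) + (1/81)*755²)/(-22177) = (7319/210345 + (1/81)*570025)*(-1/22177) = (7319/210345 + 570025/81)*(-1/22177) = (39967500488/5679315)*(-1/22177) = -39967500488/125950168755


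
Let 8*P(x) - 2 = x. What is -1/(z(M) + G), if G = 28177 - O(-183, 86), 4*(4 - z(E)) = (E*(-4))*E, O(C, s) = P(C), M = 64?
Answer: -8/258397 ≈ -3.0960e-5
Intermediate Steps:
P(x) = ¼ + x/8
O(C, s) = ¼ + C/8
z(E) = 4 + E² (z(E) = 4 - E*(-4)*E/4 = 4 - (-4*E)*E/4 = 4 - (-1)*E² = 4 + E²)
G = 225597/8 (G = 28177 - (¼ + (⅛)*(-183)) = 28177 - (¼ - 183/8) = 28177 - 1*(-181/8) = 28177 + 181/8 = 225597/8 ≈ 28200.)
-1/(z(M) + G) = -1/((4 + 64²) + 225597/8) = -1/((4 + 4096) + 225597/8) = -1/(4100 + 225597/8) = -1/258397/8 = -1*8/258397 = -8/258397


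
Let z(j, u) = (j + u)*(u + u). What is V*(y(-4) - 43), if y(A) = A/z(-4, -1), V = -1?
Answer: 217/5 ≈ 43.400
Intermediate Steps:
z(j, u) = 2*u*(j + u) (z(j, u) = (j + u)*(2*u) = 2*u*(j + u))
y(A) = A/10 (y(A) = A/((2*(-1)*(-4 - 1))) = A/((2*(-1)*(-5))) = A/10)
V*(y(-4) - 43) = -((1/10)*(-4) - 43) = -(-2/5 - 43) = -1*(-217/5) = 217/5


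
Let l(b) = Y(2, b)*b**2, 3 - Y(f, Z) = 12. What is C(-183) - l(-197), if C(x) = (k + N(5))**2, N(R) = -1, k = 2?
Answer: 349282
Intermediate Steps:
Y(f, Z) = -9 (Y(f, Z) = 3 - 1*12 = 3 - 12 = -9)
l(b) = -9*b**2
C(x) = 1 (C(x) = (2 - 1)**2 = 1**2 = 1)
C(-183) - l(-197) = 1 - (-9)*(-197)**2 = 1 - (-9)*38809 = 1 - 1*(-349281) = 1 + 349281 = 349282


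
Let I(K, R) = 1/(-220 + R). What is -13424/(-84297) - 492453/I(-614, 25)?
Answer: 8094900568919/84297 ≈ 9.6028e+7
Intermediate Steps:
-13424/(-84297) - 492453/I(-614, 25) = -13424/(-84297) - 492453/(1/(-220 + 25)) = -13424*(-1/84297) - 492453/(1/(-195)) = 13424/84297 - 492453/(-1/195) = 13424/84297 - 492453*(-195) = 13424/84297 + 96028335 = 8094900568919/84297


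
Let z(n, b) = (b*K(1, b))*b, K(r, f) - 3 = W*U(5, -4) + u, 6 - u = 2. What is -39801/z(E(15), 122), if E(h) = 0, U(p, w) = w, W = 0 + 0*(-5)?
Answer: -39801/104188 ≈ -0.38201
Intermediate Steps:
u = 4 (u = 6 - 1*2 = 6 - 2 = 4)
W = 0 (W = 0 + 0 = 0)
K(r, f) = 7 (K(r, f) = 3 + (0*(-4) + 4) = 3 + (0 + 4) = 3 + 4 = 7)
z(n, b) = 7*b² (z(n, b) = (b*7)*b = (7*b)*b = 7*b²)
-39801/z(E(15), 122) = -39801/(7*122²) = -39801/(7*14884) = -39801/104188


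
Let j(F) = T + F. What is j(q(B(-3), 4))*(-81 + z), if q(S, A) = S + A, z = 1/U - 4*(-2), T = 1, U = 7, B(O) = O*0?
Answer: -2550/7 ≈ -364.29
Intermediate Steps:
B(O) = 0
z = 57/7 (z = 1/7 - 4*(-2) = 1/7 + 8 = 57/7 ≈ 8.1429)
q(S, A) = A + S
j(F) = 1 + F
j(q(B(-3), 4))*(-81 + z) = (1 + (4 + 0))*(-81 + 57/7) = (1 + 4)*(-510/7) = 5*(-510/7) = -2550/7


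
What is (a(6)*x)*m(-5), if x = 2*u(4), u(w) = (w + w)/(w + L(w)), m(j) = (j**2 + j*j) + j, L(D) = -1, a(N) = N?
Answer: 1440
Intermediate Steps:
m(j) = j + 2*j**2 (m(j) = (j**2 + j**2) + j = 2*j**2 + j = j + 2*j**2)
u(w) = 2*w/(-1 + w) (u(w) = (w + w)/(w - 1) = (2*w)/(-1 + w) = 2*w/(-1 + w))
x = 16/3 (x = 2*(2*4/(-1 + 4)) = 2*(2*4/3) = 2*(2*4*(1/3)) = 2*(8/3) = 16/3 ≈ 5.3333)
(a(6)*x)*m(-5) = (6*(16/3))*(-5*(1 + 2*(-5))) = 32*(-5*(1 - 10)) = 32*(-5*(-9)) = 32*45 = 1440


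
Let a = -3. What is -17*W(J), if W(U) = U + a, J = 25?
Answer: -374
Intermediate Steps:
W(U) = -3 + U (W(U) = U - 3 = -3 + U)
-17*W(J) = -17*(-3 + 25) = -17*22 = -374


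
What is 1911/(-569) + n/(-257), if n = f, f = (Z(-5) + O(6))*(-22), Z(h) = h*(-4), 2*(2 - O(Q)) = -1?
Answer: -209472/146233 ≈ -1.4325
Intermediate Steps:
O(Q) = 5/2 (O(Q) = 2 - ½*(-1) = 2 + ½ = 5/2)
Z(h) = -4*h
f = -495 (f = (-4*(-5) + 5/2)*(-22) = (20 + 5/2)*(-22) = (45/2)*(-22) = -495)
n = -495
1911/(-569) + n/(-257) = 1911/(-569) - 495/(-257) = 1911*(-1/569) - 495*(-1/257) = -1911/569 + 495/257 = -209472/146233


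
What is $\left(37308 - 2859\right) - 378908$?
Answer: $-344459$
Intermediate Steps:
$\left(37308 - 2859\right) - 378908 = 34449 - 378908 = -344459$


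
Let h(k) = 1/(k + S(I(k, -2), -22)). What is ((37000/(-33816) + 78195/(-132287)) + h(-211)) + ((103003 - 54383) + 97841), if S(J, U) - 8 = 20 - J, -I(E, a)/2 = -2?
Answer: 15314682726426014/104566126863 ≈ 1.4646e+5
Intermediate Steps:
I(E, a) = 4 (I(E, a) = -2*(-2) = 4)
S(J, U) = 28 - J (S(J, U) = 8 + (20 - J) = 28 - J)
h(k) = 1/(24 + k) (h(k) = 1/(k + (28 - 1*4)) = 1/(k + (28 - 4)) = 1/(k + 24) = 1/(24 + k))
((37000/(-33816) + 78195/(-132287)) + h(-211)) + ((103003 - 54383) + 97841) = ((37000/(-33816) + 78195/(-132287)) + 1/(24 - 211)) + ((103003 - 54383) + 97841) = ((37000*(-1/33816) + 78195*(-1/132287)) + 1/(-187)) + (48620 + 97841) = ((-4625/4227 - 78195/132287) - 1/187) + 146461 = (-942357640/559177149 - 1/187) + 146461 = -176780055829/104566126863 + 146461 = 15314682726426014/104566126863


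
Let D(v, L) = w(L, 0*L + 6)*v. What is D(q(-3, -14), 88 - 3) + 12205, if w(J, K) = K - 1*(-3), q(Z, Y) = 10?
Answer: 12295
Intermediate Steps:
w(J, K) = 3 + K (w(J, K) = K + 3 = 3 + K)
D(v, L) = 9*v (D(v, L) = (3 + (0*L + 6))*v = (3 + (0 + 6))*v = (3 + 6)*v = 9*v)
D(q(-3, -14), 88 - 3) + 12205 = 9*10 + 12205 = 90 + 12205 = 12295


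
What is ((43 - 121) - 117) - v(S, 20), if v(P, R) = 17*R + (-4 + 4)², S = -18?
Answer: -535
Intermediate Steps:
v(P, R) = 17*R (v(P, R) = 17*R + 0² = 17*R + 0 = 17*R)
((43 - 121) - 117) - v(S, 20) = ((43 - 121) - 117) - 17*20 = (-78 - 117) - 1*340 = -195 - 340 = -535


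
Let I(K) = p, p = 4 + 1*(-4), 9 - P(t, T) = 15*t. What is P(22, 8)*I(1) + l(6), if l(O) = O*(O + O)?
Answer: 72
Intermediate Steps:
P(t, T) = 9 - 15*t
l(O) = 2*O² (l(O) = O*(2*O) = 2*O²)
p = 0 (p = 4 - 4 = 0)
I(K) = 0
P(22, 8)*I(1) + l(6) = (9 - 15*22)*0 + 2*6² = (9 - 330)*0 + 2*36 = -321*0 + 72 = 0 + 72 = 72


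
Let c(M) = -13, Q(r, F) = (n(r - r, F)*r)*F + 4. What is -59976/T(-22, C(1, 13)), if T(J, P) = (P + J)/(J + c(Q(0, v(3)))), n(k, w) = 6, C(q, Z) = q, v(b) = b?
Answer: -99960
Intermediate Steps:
Q(r, F) = 4 + 6*F*r (Q(r, F) = (6*r)*F + 4 = 6*F*r + 4 = 4 + 6*F*r)
T(J, P) = (J + P)/(-13 + J) (T(J, P) = (P + J)/(J - 13) = (J + P)/(-13 + J))
-59976/T(-22, C(1, 13)) = -59976*(-13 - 22)/(-22 + 1) = -59976/(-21/(-35)) = -59976/((-1/35*(-21))) = -59976/⅗ = -59976*5/3 = -99960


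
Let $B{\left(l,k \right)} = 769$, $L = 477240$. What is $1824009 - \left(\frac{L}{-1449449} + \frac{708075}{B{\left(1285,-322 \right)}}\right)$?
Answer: $\frac{2032062416577414}{1114626281} \approx 1.8231 \cdot 10^{6}$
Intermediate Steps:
$1824009 - \left(\frac{L}{-1449449} + \frac{708075}{B{\left(1285,-322 \right)}}\right) = 1824009 - \left(\frac{477240}{-1449449} + \frac{708075}{769}\right) = 1824009 - \left(477240 \left(- \frac{1}{1449449}\right) + 708075 \cdot \frac{1}{769}\right) = 1824009 - \left(- \frac{477240}{1449449} + \frac{708075}{769}\right) = 1824009 - \frac{1025951603115}{1114626281} = \frac{2032062416577414}{1114626281}$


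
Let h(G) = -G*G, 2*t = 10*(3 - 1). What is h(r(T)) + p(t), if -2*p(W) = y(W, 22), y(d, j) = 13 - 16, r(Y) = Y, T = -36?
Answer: -2589/2 ≈ -1294.5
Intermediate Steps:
t = 10 (t = (10*(3 - 1))/2 = (10*2)/2 = (½)*20 = 10)
h(G) = -G²
y(d, j) = -3
p(W) = 3/2 (p(W) = -½*(-3) = 3/2)
h(r(T)) + p(t) = -1*(-36)² + 3/2 = -1*1296 + 3/2 = -1296 + 3/2 = -2589/2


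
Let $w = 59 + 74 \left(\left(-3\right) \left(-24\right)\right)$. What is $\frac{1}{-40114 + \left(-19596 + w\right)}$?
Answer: $- \frac{1}{54323} \approx -1.8408 \cdot 10^{-5}$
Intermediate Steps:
$w = 5387$ ($w = 59 + 74 \cdot 72 = 59 + 5328 = 5387$)
$\frac{1}{-40114 + \left(-19596 + w\right)} = \frac{1}{-40114 + \left(-19596 + 5387\right)} = \frac{1}{-40114 - 14209} = \frac{1}{-54323} = - \frac{1}{54323}$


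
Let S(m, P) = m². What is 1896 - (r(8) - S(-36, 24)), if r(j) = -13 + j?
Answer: 3197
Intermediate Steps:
1896 - (r(8) - S(-36, 24)) = 1896 - ((-13 + 8) - 1*(-36)²) = 1896 - (-5 - 1*1296) = 1896 - (-5 - 1296) = 1896 - 1*(-1301) = 1896 + 1301 = 3197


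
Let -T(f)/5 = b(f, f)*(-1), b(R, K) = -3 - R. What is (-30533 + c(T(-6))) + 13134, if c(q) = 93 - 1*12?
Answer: -17318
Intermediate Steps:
T(f) = -15 - 5*f (T(f) = -5*(-3 - f)*(-1) = -5*(3 + f) = -15 - 5*f)
c(q) = 81 (c(q) = 93 - 12 = 81)
(-30533 + c(T(-6))) + 13134 = (-30533 + 81) + 13134 = -30452 + 13134 = -17318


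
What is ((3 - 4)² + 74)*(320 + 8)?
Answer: 24600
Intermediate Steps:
((3 - 4)² + 74)*(320 + 8) = ((-1)² + 74)*328 = (1 + 74)*328 = 75*328 = 24600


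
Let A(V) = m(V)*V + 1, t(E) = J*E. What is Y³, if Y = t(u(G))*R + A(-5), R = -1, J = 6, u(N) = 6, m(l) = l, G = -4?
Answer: -1000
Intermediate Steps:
t(E) = 6*E
A(V) = 1 + V² (A(V) = V*V + 1 = V² + 1 = 1 + V²)
Y = -10 (Y = (6*6)*(-1) + (1 + (-5)²) = 36*(-1) + (1 + 25) = -36 + 26 = -10)
Y³ = (-10)³ = -1000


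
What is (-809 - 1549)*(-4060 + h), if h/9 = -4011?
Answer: 94694922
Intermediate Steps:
h = -36099 (h = 9*(-4011) = -36099)
(-809 - 1549)*(-4060 + h) = (-809 - 1549)*(-4060 - 36099) = -2358*(-40159) = 94694922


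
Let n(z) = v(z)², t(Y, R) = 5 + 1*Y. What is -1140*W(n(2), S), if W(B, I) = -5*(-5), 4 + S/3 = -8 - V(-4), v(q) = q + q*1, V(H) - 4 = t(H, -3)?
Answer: -28500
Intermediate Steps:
t(Y, R) = 5 + Y
V(H) = 9 + H (V(H) = 4 + (5 + H) = 9 + H)
v(q) = 2*q (v(q) = q + q = 2*q)
S = -51 (S = -12 + 3*(-8 - (9 - 4)) = -12 + 3*(-8 - 1*5) = -12 + 3*(-8 - 5) = -12 + 3*(-13) = -12 - 39 = -51)
n(z) = 4*z² (n(z) = (2*z)² = 4*z²)
W(B, I) = 25
-1140*W(n(2), S) = -1140*25 = -28500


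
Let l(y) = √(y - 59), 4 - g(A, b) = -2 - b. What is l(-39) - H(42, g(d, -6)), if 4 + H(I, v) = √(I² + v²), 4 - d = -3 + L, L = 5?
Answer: -38 + 7*I*√2 ≈ -38.0 + 9.8995*I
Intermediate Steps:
d = 2 (d = 4 - (-3 + 5) = 4 - 1*2 = 4 - 2 = 2)
g(A, b) = 6 + b (g(A, b) = 4 - (-2 - b) = 4 + (2 + b) = 6 + b)
l(y) = √(-59 + y)
H(I, v) = -4 + √(I² + v²)
l(-39) - H(42, g(d, -6)) = √(-59 - 39) - (-4 + √(42² + (6 - 6)²)) = √(-98) - (-4 + √(1764 + 0²)) = 7*I*√2 - (-4 + √(1764 + 0)) = 7*I*√2 - (-4 + √1764) = 7*I*√2 - (-4 + 42) = 7*I*√2 - 1*38 = 7*I*√2 - 38 = -38 + 7*I*√2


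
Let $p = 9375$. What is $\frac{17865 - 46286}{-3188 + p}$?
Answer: $- \frac{28421}{6187} \approx -4.5937$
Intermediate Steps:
$\frac{17865 - 46286}{-3188 + p} = \frac{17865 - 46286}{-3188 + 9375} = - \frac{28421}{6187}$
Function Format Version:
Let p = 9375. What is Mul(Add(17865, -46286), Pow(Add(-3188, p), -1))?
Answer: Rational(-28421, 6187) ≈ -4.5937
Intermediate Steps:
Mul(Add(17865, -46286), Pow(Add(-3188, p), -1)) = Mul(Add(17865, -46286), Pow(Add(-3188, 9375), -1)) = Mul(-28421, Pow(6187, -1)) = Mul(-28421, Rational(1, 6187)) = Rational(-28421, 6187)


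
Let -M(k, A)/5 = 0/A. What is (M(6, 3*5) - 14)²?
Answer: 196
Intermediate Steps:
M(k, A) = 0 (M(k, A) = -0/A = -5*0 = 0)
(M(6, 3*5) - 14)² = (0 - 14)² = (-14)² = 196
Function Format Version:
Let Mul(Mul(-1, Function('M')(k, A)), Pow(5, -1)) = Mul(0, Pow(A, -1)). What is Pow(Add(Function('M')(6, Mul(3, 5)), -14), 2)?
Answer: 196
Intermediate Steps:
Function('M')(k, A) = 0 (Function('M')(k, A) = Mul(-5, Mul(0, Pow(A, -1))) = Mul(-5, 0) = 0)
Pow(Add(Function('M')(6, Mul(3, 5)), -14), 2) = Pow(Add(0, -14), 2) = Pow(-14, 2) = 196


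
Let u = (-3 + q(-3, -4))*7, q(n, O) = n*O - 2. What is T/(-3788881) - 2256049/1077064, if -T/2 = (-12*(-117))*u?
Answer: -8399705801281/4080867325384 ≈ -2.0583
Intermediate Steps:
q(n, O) = -2 + O*n (q(n, O) = O*n - 2 = -2 + O*n)
u = 49 (u = (-3 + (-2 - 4*(-3)))*7 = (-3 + (-2 + 12))*7 = (-3 + 10)*7 = 7*7 = 49)
T = -137592 (T = -2*(-12*(-117))*49 = -2808*49 = -2*68796 = -137592)
T/(-3788881) - 2256049/1077064 = -137592/(-3788881) - 2256049/1077064 = -137592*(-1/3788881) - 2256049*1/1077064 = 137592/3788881 - 2256049/1077064 = -8399705801281/4080867325384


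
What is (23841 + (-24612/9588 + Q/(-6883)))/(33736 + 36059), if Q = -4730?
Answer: 43701215678/127946263005 ≈ 0.34156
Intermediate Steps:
(23841 + (-24612/9588 + Q/(-6883)))/(33736 + 36059) = (23841 + (-24612/9588 - 4730/(-6883)))/(33736 + 36059) = (23841 + (-24612*1/9588 - 4730*(-1/6883)))/69795 = (23841 + (-2051/799 + 4730/6883))*(1/69795) = (23841 - 10337763/5499517)*(1/69795) = (131103647034/5499517)*(1/69795) = 43701215678/127946263005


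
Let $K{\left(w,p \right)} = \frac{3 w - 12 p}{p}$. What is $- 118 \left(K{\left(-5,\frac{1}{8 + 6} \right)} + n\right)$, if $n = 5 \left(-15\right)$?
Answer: $35046$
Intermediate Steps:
$K{\left(w,p \right)} = \frac{- 12 p + 3 w}{p}$
$n = -75$
$- 118 \left(K{\left(-5,\frac{1}{8 + 6} \right)} + n\right) = - 118 \left(\left(-12 + 3 \left(-5\right) \frac{1}{\frac{1}{8 + 6}}\right) - 75\right) = - 118 \left(\left(-12 + 3 \left(-5\right) \frac{1}{\frac{1}{14}}\right) - 75\right) = - 118 \left(\left(-12 + 3 \left(-5\right) 14\right) - 75\right) = - 118 \left(\left(-12 - 210\right) - 75\right) = - 118 \left(-222 - 75\right) = \left(-118\right) \left(-297\right) = 35046$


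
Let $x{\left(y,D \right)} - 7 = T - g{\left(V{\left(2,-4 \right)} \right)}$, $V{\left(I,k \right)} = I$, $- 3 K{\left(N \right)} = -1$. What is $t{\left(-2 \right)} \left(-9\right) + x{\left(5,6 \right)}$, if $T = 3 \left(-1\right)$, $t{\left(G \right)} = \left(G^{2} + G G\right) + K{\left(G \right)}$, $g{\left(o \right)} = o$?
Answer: $-73$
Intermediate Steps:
$K{\left(N \right)} = \frac{1}{3}$ ($K{\left(N \right)} = \left(- \frac{1}{3}\right) \left(-1\right) = \frac{1}{3}$)
$t{\left(G \right)} = \frac{1}{3} + 2 G^{2}$ ($t{\left(G \right)} = \left(G^{2} + G G\right) + \frac{1}{3} = \left(G^{2} + G^{2}\right) + \frac{1}{3} = 2 G^{2} + \frac{1}{3} = \frac{1}{3} + 2 G^{2}$)
$T = -3$
$x{\left(y,D \right)} = 2$ ($x{\left(y,D \right)} = 7 - 5 = 2$)
$t{\left(-2 \right)} \left(-9\right) + x{\left(5,6 \right)} = \left(\frac{1}{3} + 2 \left(-2\right)^{2}\right) \left(-9\right) + 2 = \left(\frac{1}{3} + 2 \cdot 4\right) \left(-9\right) + 2 = \left(\frac{1}{3} + 8\right) \left(-9\right) + 2 = \frac{25}{3} \left(-9\right) + 2 = -75 + 2 = -73$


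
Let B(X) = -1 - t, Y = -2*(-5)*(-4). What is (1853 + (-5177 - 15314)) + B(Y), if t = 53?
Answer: -18692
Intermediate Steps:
Y = -40 (Y = 10*(-4) = -40)
B(X) = -54 (B(X) = -1 - 1*53 = -1 - 53 = -54)
(1853 + (-5177 - 15314)) + B(Y) = (1853 + (-5177 - 15314)) - 54 = (1853 - 20491) - 54 = -18638 - 54 = -18692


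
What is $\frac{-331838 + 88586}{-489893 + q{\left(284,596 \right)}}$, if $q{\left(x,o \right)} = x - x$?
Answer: $\frac{243252}{489893} \approx 0.49654$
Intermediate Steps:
$q{\left(x,o \right)} = 0$
$\frac{-331838 + 88586}{-489893 + q{\left(284,596 \right)}} = \frac{-331838 + 88586}{-489893 + 0} = - \frac{243252}{-489893} = \left(-243252\right) \left(- \frac{1}{489893}\right) = \frac{243252}{489893}$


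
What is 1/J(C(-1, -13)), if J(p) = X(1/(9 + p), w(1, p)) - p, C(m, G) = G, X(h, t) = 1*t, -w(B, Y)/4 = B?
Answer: ⅑ ≈ 0.11111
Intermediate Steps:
w(B, Y) = -4*B
X(h, t) = t
J(p) = -4 - p (J(p) = -4*1 - p = -4 - p)
1/J(C(-1, -13)) = 1/(-4 - 1*(-13)) = 1/(-4 + 13) = 1/9 = ⅑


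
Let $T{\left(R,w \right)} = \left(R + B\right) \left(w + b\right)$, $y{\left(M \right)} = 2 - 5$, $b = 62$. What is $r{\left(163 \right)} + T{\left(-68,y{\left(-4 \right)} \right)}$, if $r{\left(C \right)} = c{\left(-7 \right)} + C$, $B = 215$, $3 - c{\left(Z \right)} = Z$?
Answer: $8846$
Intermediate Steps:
$c{\left(Z \right)} = 3 - Z$
$y{\left(M \right)} = -3$ ($y{\left(M \right)} = 2 - 5 = -3$)
$T{\left(R,w \right)} = \left(62 + w\right) \left(215 + R\right)$ ($T{\left(R,w \right)} = \left(R + 215\right) \left(w + 62\right) = \left(215 + R\right) \left(62 + w\right) = \left(62 + w\right) \left(215 + R\right)$)
$r{\left(C \right)} = 10 + C$ ($r{\left(C \right)} = \left(3 - -7\right) + C = \left(3 + 7\right) + C = 10 + C$)
$r{\left(163 \right)} + T{\left(-68,y{\left(-4 \right)} \right)} = \left(10 + 163\right) + \left(13330 + 62 \left(-68\right) + 215 \left(-3\right) - -204\right) = 173 + \left(13330 - 4216 - 645 + 204\right) = 173 + 8673 = 8846$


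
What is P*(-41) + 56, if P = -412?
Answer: 16948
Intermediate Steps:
P*(-41) + 56 = -412*(-41) + 56 = 16892 + 56 = 16948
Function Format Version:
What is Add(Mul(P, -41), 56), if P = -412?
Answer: 16948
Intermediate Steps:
Add(Mul(P, -41), 56) = Add(Mul(-412, -41), 56) = Add(16892, 56) = 16948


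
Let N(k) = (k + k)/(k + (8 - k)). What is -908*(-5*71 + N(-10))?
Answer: 324610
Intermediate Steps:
N(k) = k/4 (N(k) = (2*k)/8 = (2*k)*(⅛) = k/4)
-908*(-5*71 + N(-10)) = -908*(-5*71 + (¼)*(-10)) = -908*(-355 - 5/2) = -908*(-715/2) = 324610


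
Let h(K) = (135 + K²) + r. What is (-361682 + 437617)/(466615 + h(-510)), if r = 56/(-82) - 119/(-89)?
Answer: 277086815/2652278037 ≈ 0.10447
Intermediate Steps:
r = 2387/3649 (r = 56*(-1/82) - 119*(-1/89) = -28/41 + 119/89 = 2387/3649 ≈ 0.65415)
h(K) = 495002/3649 + K² (h(K) = (135 + K²) + 2387/3649 = 495002/3649 + K²)
(-361682 + 437617)/(466615 + h(-510)) = (-361682 + 437617)/(466615 + (495002/3649 + (-510)²)) = 75935/(466615 + (495002/3649 + 260100)) = 75935/(466615 + 949599902/3649) = 75935/(2652278037/3649) = 75935*(3649/2652278037) = 277086815/2652278037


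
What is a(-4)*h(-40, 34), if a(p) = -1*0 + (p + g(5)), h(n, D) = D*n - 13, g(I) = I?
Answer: -1373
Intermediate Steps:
h(n, D) = -13 + D*n
a(p) = 5 + p (a(p) = -1*0 + (p + 5) = 0 + (5 + p) = 5 + p)
a(-4)*h(-40, 34) = (5 - 4)*(-13 + 34*(-40)) = 1*(-13 - 1360) = 1*(-1373) = -1373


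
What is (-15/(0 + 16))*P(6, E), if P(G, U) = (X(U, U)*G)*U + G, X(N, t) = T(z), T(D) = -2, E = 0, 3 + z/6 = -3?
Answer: -45/8 ≈ -5.6250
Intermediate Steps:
z = -36 (z = -18 + 6*(-3) = -18 - 18 = -36)
X(N, t) = -2
P(G, U) = G - 2*G*U (P(G, U) = (-2*G)*U + G = -2*G*U + G = G - 2*G*U)
(-15/(0 + 16))*P(6, E) = (-15/(0 + 16))*(6*(1 - 2*0)) = (-15/16)*(6*(1 + 0)) = (-15*1/16)*(6*1) = -15/16*6 = -45/8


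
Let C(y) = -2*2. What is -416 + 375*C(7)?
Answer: -1916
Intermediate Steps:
C(y) = -4
-416 + 375*C(7) = -416 + 375*(-4) = -416 - 1500 = -1916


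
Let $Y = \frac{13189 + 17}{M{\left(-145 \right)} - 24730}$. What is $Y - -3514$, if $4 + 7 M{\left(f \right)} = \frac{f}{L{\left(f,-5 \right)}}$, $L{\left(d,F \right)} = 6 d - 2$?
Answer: $\frac{176792061586}{50318421} \approx 3513.5$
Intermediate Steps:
$L{\left(d,F \right)} = -2 + 6 d$
$M{\left(f \right)} = - \frac{4}{7} + \frac{f}{7 \left(-2 + 6 f\right)}$ ($M{\left(f \right)} = - \frac{4}{7} + \frac{f \frac{1}{-2 + 6 f}}{7} = - \frac{4}{7} + \frac{f}{7 \left(-2 + 6 f\right)}$)
$Y = - \frac{26869808}{50318421}$ ($Y = \frac{13189 + 17}{\frac{8 - -3335}{14 \left(-1 + 3 \left(-145\right)\right)} - 24730} = \frac{13206}{\frac{8 + 3335}{14 \left(-1 - 435\right)} - 24730} = \frac{13206}{\frac{1}{14} \frac{1}{-436} \cdot 3343 - 24730} = \frac{13206}{\frac{1}{14} \left(- \frac{1}{436}\right) 3343 - 24730} = \frac{13206}{- \frac{3343}{6104} - 24730} = \frac{13206}{- \frac{150955263}{6104}} = 13206 \left(- \frac{6104}{150955263}\right) = - \frac{26869808}{50318421} \approx -0.534$)
$Y - -3514 = - \frac{26869808}{50318421} - -3514 = - \frac{26869808}{50318421} + 3514 = \frac{176792061586}{50318421}$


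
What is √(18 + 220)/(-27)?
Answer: -√238/27 ≈ -0.57138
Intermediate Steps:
√(18 + 220)/(-27) = -√238/27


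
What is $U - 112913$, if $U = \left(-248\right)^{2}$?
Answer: $-51409$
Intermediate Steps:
$U = 61504$
$U - 112913 = 61504 - 112913 = -51409$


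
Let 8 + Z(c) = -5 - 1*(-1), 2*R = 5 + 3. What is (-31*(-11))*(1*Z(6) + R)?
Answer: -2728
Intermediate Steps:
R = 4 (R = (5 + 3)/2 = (½)*8 = 4)
Z(c) = -12 (Z(c) = -8 + (-5 - 1*(-1)) = -8 + (-5 + 1) = -8 - 4 = -12)
(-31*(-11))*(1*Z(6) + R) = (-31*(-11))*(1*(-12) + 4) = 341*(-12 + 4) = 341*(-8) = -2728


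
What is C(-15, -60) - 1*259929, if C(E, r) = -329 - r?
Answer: -260198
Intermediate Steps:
C(-15, -60) - 1*259929 = (-329 - 1*(-60)) - 1*259929 = (-329 + 60) - 259929 = -269 - 259929 = -260198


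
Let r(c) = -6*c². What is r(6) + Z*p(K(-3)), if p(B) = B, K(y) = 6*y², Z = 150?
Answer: 7884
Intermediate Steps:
r(6) + Z*p(K(-3)) = -6*6² + 150*(6*(-3)²) = -6*36 + 150*(6*9) = -216 + 150*54 = -216 + 8100 = 7884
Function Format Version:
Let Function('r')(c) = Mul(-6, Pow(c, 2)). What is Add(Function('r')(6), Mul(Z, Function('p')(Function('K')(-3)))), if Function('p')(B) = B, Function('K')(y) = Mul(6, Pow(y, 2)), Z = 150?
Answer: 7884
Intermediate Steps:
Add(Function('r')(6), Mul(Z, Function('p')(Function('K')(-3)))) = Add(Mul(-6, Pow(6, 2)), Mul(150, Mul(6, Pow(-3, 2)))) = Add(Mul(-6, 36), Mul(150, Mul(6, 9))) = Add(-216, Mul(150, 54)) = Add(-216, 8100) = 7884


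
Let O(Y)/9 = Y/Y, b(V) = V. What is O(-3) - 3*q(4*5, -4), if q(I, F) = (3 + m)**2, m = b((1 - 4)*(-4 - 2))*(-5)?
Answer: -22698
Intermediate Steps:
m = -90 (m = ((1 - 4)*(-4 - 2))*(-5) = -3*(-6)*(-5) = 18*(-5) = -90)
O(Y) = 9 (O(Y) = 9*(Y/Y) = 9*1 = 9)
q(I, F) = 7569 (q(I, F) = (3 - 90)**2 = (-87)**2 = 7569)
O(-3) - 3*q(4*5, -4) = 9 - 3*7569 = 9 - 22707 = -22698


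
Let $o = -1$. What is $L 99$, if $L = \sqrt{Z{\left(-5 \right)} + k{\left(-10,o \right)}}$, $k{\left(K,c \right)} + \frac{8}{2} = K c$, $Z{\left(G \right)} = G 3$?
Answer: $297 i \approx 297.0 i$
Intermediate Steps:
$Z{\left(G \right)} = 3 G$
$k{\left(K,c \right)} = -4 + K c$
$L = 3 i$ ($L = \sqrt{3 \left(-5\right) - -6} = \sqrt{-15 + \left(-4 + 10\right)} = \sqrt{-15 + 6} = \sqrt{-9} = 3 i \approx 3.0 i$)
$L 99 = 3 i 99 = 297 i$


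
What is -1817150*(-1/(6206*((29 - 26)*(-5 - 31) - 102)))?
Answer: -181715/130326 ≈ -1.3943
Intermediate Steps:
-1817150*(-1/(6206*((29 - 26)*(-5 - 31) - 102))) = -1817150*(-1/(6206*(3*(-36) - 102))) = -1817150*(-1/(6206*(-108 - 102))) = -1817150/(-58*(-210)*107) = -1817150/(12180*107) = -1817150/1303260 = -1817150*1/1303260 = -181715/130326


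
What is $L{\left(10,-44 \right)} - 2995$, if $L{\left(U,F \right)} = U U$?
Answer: $-2895$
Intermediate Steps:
$L{\left(U,F \right)} = U^{2}$
$L{\left(10,-44 \right)} - 2995 = 10^{2} - 2995 = 100 - 2995 = -2895$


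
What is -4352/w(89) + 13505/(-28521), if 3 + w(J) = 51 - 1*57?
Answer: 1530887/3169 ≈ 483.08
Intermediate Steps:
w(J) = -9 (w(J) = -3 + (51 - 1*57) = -3 + (51 - 57) = -3 - 6 = -9)
-4352/w(89) + 13505/(-28521) = -4352/(-9) + 13505/(-28521) = -4352*(-1/9) + 13505*(-1/28521) = 4352/9 - 13505/28521 = 1530887/3169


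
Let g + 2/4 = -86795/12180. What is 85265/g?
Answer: -207705540/18577 ≈ -11181.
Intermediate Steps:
g = -18577/2436 (g = -½ - 86795/12180 = -½ - 86795*1/12180 = -½ - 17359/2436 = -18577/2436 ≈ -7.6260)
85265/g = 85265/(-18577/2436) = 85265*(-2436/18577) = -207705540/18577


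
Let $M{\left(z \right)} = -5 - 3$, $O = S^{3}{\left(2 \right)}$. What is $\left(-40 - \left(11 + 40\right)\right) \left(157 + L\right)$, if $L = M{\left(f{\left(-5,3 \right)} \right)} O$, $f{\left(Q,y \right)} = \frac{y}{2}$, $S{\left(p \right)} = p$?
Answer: $-8463$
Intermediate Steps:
$f{\left(Q,y \right)} = \frac{y}{2}$ ($f{\left(Q,y \right)} = y \frac{1}{2} = \frac{y}{2}$)
$O = 8$ ($O = 2^{3} = 8$)
$M{\left(z \right)} = -8$
$L = -64$ ($L = \left(-8\right) 8 = -64$)
$\left(-40 - \left(11 + 40\right)\right) \left(157 + L\right) = \left(-40 - \left(11 + 40\right)\right) \left(157 - 64\right) = \left(-40 - 51\right) 93 = \left(-91\right) 93 = -8463$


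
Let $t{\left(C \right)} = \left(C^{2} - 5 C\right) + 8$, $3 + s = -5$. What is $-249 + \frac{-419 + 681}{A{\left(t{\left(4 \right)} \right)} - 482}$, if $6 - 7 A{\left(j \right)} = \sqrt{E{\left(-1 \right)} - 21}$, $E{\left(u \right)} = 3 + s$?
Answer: $\frac{- 249 \sqrt{26} + 840466 i}{\sqrt{26} - 3368 i} \approx -249.54 + 0.0008244 i$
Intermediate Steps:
$s = -8$ ($s = -3 - 5 = -8$)
$E{\left(u \right)} = -5$ ($E{\left(u \right)} = 3 - 8 = -5$)
$t{\left(C \right)} = 8 + C^{2} - 5 C$
$A{\left(j \right)} = \frac{6}{7} - \frac{i \sqrt{26}}{7}$ ($A{\left(j \right)} = \frac{6}{7} - \frac{\sqrt{-5 - 21}}{7} = \frac{6}{7} - \frac{\sqrt{-26}}{7} = \frac{6}{7} - \frac{i \sqrt{26}}{7}$)
$-249 + \frac{-419 + 681}{A{\left(t{\left(4 \right)} \right)} - 482} = -249 + \frac{-419 + 681}{\left(\frac{6}{7} - \frac{i \sqrt{26}}{7}\right) - 482} = -249 + \frac{262}{- \frac{3368}{7} - \frac{i \sqrt{26}}{7}}$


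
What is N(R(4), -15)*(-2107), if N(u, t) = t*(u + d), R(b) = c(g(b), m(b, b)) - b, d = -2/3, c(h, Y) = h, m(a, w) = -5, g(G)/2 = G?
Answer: 105350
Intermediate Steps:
g(G) = 2*G
d = -2/3 (d = -2*1/3 = -2/3 ≈ -0.66667)
R(b) = b (R(b) = 2*b - b = b)
N(u, t) = t*(-2/3 + u) (N(u, t) = t*(u - 2/3) = t*(-2/3 + u))
N(R(4), -15)*(-2107) = ((1/3)*(-15)*(-2 + 3*4))*(-2107) = ((1/3)*(-15)*(-2 + 12))*(-2107) = ((1/3)*(-15)*10)*(-2107) = -50*(-2107) = 105350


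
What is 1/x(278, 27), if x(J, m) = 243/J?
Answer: 278/243 ≈ 1.1440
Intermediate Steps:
1/x(278, 27) = 1/(243/278) = 278/243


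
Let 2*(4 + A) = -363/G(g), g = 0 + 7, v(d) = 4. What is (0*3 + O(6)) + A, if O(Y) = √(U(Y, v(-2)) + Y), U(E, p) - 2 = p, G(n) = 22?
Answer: -49/4 + 2*√3 ≈ -8.7859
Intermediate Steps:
g = 7
A = -49/4 (A = -4 + (-363/22)/2 = -4 + (-363*1/22)/2 = -4 + (½)*(-33/2) = -4 - 33/4 = -49/4 ≈ -12.250)
U(E, p) = 2 + p
O(Y) = √(6 + Y) (O(Y) = √((2 + 4) + Y) = √(6 + Y))
(0*3 + O(6)) + A = (0*3 + √(6 + 6)) - 49/4 = (0 + √12) - 49/4 = (0 + 2*√3) - 49/4 = 2*√3 - 49/4 = -49/4 + 2*√3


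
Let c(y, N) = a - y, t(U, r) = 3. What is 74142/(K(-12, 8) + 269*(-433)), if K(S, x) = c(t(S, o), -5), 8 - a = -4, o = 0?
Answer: -37071/58234 ≈ -0.63659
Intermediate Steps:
a = 12 (a = 8 - 1*(-4) = 8 + 4 = 12)
c(y, N) = 12 - y
K(S, x) = 9 (K(S, x) = 12 - 1*3 = 12 - 3 = 9)
74142/(K(-12, 8) + 269*(-433)) = 74142/(9 + 269*(-433)) = 74142/(9 - 116477) = 74142/(-116468) = 74142*(-1/116468) = -37071/58234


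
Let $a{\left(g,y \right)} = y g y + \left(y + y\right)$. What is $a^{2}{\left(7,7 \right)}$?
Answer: $127449$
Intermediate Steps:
$a{\left(g,y \right)} = 2 y + g y^{2}$ ($a{\left(g,y \right)} = g y y + 2 y = g y^{2} + 2 y = 2 y + g y^{2}$)
$a^{2}{\left(7,7 \right)} = \left(7 \left(2 + 7 \cdot 7\right)\right)^{2} = \left(7 \left(2 + 49\right)\right)^{2} = \left(7 \cdot 51\right)^{2} = 357^{2} = 127449$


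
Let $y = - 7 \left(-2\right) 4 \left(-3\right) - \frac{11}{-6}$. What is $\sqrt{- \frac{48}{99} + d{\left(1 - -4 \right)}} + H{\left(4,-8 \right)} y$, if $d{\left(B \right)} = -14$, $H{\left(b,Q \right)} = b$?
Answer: $- \frac{1994}{3} + \frac{i \sqrt{15774}}{33} \approx -664.67 + 3.8059 i$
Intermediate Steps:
$y = - \frac{997}{6}$ ($y = - 7 \left(\left(-8\right) \left(-3\right)\right) - - \frac{11}{6} = \left(-7\right) 24 + \frac{11}{6} = -168 + \frac{11}{6} = - \frac{997}{6} \approx -166.17$)
$\sqrt{- \frac{48}{99} + d{\left(1 - -4 \right)}} + H{\left(4,-8 \right)} y = \sqrt{- \frac{48}{99} - 14} + 4 \left(- \frac{997}{6}\right) = \sqrt{\left(-48\right) \frac{1}{99} - 14} - \frac{1994}{3} = \sqrt{- \frac{16}{33} - 14} - \frac{1994}{3} = \sqrt{- \frac{478}{33}} - \frac{1994}{3} = \frac{i \sqrt{15774}}{33} - \frac{1994}{3} = - \frac{1994}{3} + \frac{i \sqrt{15774}}{33}$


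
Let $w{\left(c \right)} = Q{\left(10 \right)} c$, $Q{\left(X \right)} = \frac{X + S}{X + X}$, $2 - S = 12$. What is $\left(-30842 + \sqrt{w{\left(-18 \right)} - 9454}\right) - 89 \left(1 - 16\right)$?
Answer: $-29507 + i \sqrt{9454} \approx -29507.0 + 97.232 i$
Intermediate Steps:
$S = -10$ ($S = 2 - 12 = -10$)
$Q{\left(X \right)} = \frac{-10 + X}{2 X}$ ($Q{\left(X \right)} = \frac{X - 10}{X + X} = \frac{-10 + X}{2 X}$)
$w{\left(c \right)} = 0$ ($w{\left(c \right)} = \frac{-10 + 10}{2 \cdot 10} c = \frac{1}{2} \cdot \frac{1}{10} \cdot 0 c = 0 c = 0$)
$\left(-30842 + \sqrt{w{\left(-18 \right)} - 9454}\right) - 89 \left(1 - 16\right) = \left(-30842 + \sqrt{0 - 9454}\right) - 89 \left(1 - 16\right) = \left(-30842 + \sqrt{-9454}\right) - -1335 = \left(-30842 + i \sqrt{9454}\right) + 1335 = -29507 + i \sqrt{9454}$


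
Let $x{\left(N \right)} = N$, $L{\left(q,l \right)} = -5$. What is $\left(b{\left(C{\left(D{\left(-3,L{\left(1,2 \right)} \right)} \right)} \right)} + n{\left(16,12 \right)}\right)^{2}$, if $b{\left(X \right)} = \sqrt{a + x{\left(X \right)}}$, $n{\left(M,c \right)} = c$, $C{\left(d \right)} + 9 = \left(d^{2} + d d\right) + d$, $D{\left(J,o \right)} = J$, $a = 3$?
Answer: $225$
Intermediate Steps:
$C{\left(d \right)} = -9 + d + 2 d^{2}$ ($C{\left(d \right)} = -9 + \left(\left(d^{2} + d d\right) + d\right) = -9 + \left(\left(d^{2} + d^{2}\right) + d\right) = -9 + \left(2 d^{2} + d\right) = -9 + \left(d + 2 d^{2}\right) = -9 + d + 2 d^{2}$)
$b{\left(X \right)} = \sqrt{3 + X}$
$\left(b{\left(C{\left(D{\left(-3,L{\left(1,2 \right)} \right)} \right)} \right)} + n{\left(16,12 \right)}\right)^{2} = \left(\sqrt{3 - \left(12 - 18\right)} + 12\right)^{2} = \left(\sqrt{3 - -6} + 12\right)^{2} = \left(\sqrt{3 + 6} + 12\right)^{2} = \left(\sqrt{9} + 12\right)^{2} = \left(3 + 12\right)^{2} = 15^{2} = 225$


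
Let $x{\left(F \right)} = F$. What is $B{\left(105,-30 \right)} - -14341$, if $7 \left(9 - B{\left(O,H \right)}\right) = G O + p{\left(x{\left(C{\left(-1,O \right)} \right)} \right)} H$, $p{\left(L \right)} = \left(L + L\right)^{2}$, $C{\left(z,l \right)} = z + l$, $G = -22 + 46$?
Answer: $\frac{1395850}{7} \approx 1.9941 \cdot 10^{5}$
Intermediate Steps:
$G = 24$
$C{\left(z,l \right)} = l + z$
$p{\left(L \right)} = 4 L^{2}$ ($p{\left(L \right)} = \left(2 L\right)^{2} = 4 L^{2}$)
$B{\left(O,H \right)} = 9 - \frac{24 O}{7} - \frac{4 H \left(-1 + O\right)^{2}}{7}$ ($B{\left(O,H \right)} = 9 - \frac{24 O + 4 \left(O - 1\right)^{2} H}{7} = 9 - \frac{24 O + 4 \left(-1 + O\right)^{2} H}{7} = 9 - \frac{24 O + 4 H \left(-1 + O\right)^{2}}{7} = 9 - \left(\frac{24 O}{7} + \frac{4 H \left(-1 + O\right)^{2}}{7}\right) = 9 - \frac{24 O}{7} - \frac{4 H \left(-1 + O\right)^{2}}{7}$)
$B{\left(105,-30 \right)} - -14341 = \left(9 - 360 - - \frac{120 \left(-1 + 105\right)^{2}}{7}\right) - -14341 = \left(9 - 360 - - \frac{120 \cdot 104^{2}}{7}\right) + 14341 = \left(9 - 360 - \left(- \frac{120}{7}\right) 10816\right) + 14341 = \left(9 - 360 + \frac{1297920}{7}\right) + 14341 = \frac{1295463}{7} + 14341 = \frac{1395850}{7}$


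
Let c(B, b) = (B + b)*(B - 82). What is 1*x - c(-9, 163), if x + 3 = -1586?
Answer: 12425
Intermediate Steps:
c(B, b) = (-82 + B)*(B + b) (c(B, b) = (B + b)*(-82 + B) = (-82 + B)*(B + b))
x = -1589 (x = -3 - 1586 = -1589)
1*x - c(-9, 163) = 1*(-1589) - ((-9)**2 - 82*(-9) - 82*163 - 9*163) = -1589 - (81 + 738 - 13366 - 1467) = -1589 - 1*(-14014) = -1589 + 14014 = 12425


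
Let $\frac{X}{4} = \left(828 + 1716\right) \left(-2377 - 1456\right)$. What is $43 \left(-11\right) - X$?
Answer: $39004135$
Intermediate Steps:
$X = -39004608$ ($X = 4 \left(828 + 1716\right) \left(-2377 - 1456\right) = 4 \cdot 2544 \left(-3833\right) = 4 \left(-9751152\right) = -39004608$)
$43 \left(-11\right) - X = 43 \left(-11\right) - -39004608 = -473 + 39004608 = 39004135$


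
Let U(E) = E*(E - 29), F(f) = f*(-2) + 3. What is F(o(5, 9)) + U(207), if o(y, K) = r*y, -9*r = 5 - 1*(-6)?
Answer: 331751/9 ≈ 36861.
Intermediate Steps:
r = -11/9 (r = -(5 - 1*(-6))/9 = -(5 + 6)/9 = -⅑*11 = -11/9 ≈ -1.2222)
o(y, K) = -11*y/9
F(f) = 3 - 2*f (F(f) = -2*f + 3 = 3 - 2*f)
U(E) = E*(-29 + E)
F(o(5, 9)) + U(207) = (3 - (-22)*5/9) + 207*(-29 + 207) = (3 - 2*(-55/9)) + 207*178 = (3 + 110/9) + 36846 = 137/9 + 36846 = 331751/9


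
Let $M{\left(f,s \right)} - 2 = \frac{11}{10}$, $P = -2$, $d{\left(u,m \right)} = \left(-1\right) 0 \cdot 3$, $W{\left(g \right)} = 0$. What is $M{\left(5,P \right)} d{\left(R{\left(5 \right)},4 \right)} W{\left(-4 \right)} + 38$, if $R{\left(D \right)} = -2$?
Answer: $38$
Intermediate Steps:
$d{\left(u,m \right)} = 0$ ($d{\left(u,m \right)} = 0 \cdot 3 = 0$)
$M{\left(f,s \right)} = \frac{31}{10}$ ($M{\left(f,s \right)} = 2 + \frac{11}{10} = \frac{31}{10}$)
$M{\left(5,P \right)} d{\left(R{\left(5 \right)},4 \right)} W{\left(-4 \right)} + 38 = \frac{31 \cdot 0 \cdot 0}{10} + 38 = \frac{31}{10} \cdot 0 + 38 = 0 + 38 = 38$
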